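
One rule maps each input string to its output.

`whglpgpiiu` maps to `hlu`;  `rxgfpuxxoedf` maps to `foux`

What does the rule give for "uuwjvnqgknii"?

The rule is to sort the characters into alphabetical order, then keep one character in every 3, starting at position 3 (positions 3rd, 6th, 9th, ...).
Applying both steps to "uuwjvnqgknii": "giijknnquuvw", then "inuw".

inuw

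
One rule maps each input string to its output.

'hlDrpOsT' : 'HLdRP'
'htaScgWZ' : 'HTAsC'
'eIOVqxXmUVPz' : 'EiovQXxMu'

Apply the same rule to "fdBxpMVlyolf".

The pattern: flip the case of every letter, then delete the last 3 characters.
Working it through for "fdBxpMVlyolf": intermediate "FDbXPmvLYOLF", final "FDbXPmvLY".

FDbXPmvLY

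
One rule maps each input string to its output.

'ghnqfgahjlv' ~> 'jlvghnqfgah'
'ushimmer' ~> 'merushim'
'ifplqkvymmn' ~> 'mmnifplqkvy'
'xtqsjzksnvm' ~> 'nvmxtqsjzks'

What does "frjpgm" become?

pgmfrj

The transformation: move the last 3 characters to the front (rotate right by 3).
On "frjpgm" that produces "pgmfrj".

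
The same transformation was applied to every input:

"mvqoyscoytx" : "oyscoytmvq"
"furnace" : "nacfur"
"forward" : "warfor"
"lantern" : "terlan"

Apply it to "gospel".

Rule — delete the last character, then move the first 3 characters to the end (rotate left by 3).
"gospel" → "pegos".

pegos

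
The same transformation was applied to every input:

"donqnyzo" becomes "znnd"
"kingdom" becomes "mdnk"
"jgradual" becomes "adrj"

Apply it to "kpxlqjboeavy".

vebqxk

What's happening: keep every other character starting from the first (positions 1st, 3rd, 5th, ...), then reverse the string.
Starting from "kpxlqjboeavy": after the first operation, "kxqbev"; after the second, "vebqxk".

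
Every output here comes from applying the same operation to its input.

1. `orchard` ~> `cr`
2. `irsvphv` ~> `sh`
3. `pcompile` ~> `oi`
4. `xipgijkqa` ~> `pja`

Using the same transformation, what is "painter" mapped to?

Looking at the pairs, the operation is to keep one character in every 3, starting at position 3 (positions 3rd, 6th, 9th, ...).
Applying that to "painter" gives "ie".

ie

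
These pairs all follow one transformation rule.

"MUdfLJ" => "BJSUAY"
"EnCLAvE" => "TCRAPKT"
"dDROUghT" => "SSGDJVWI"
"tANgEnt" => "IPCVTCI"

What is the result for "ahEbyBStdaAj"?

PWTQNQHISPPY

The pattern: shift every letter 11 places backward in the alphabet (wrapping around), then convert every letter to uppercase.
Starting from "ahEbyBStdaAj": after the first operation, "pwTqnQHispPy"; after the second, "PWTQNQHISPPY".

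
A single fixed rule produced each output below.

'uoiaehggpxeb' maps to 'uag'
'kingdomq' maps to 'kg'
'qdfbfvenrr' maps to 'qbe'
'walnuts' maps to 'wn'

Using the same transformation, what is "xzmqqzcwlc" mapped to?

Each output is the input with this applied: keep one character in every 3, starting at position 1 (positions 1st, 4th, 7th, ...), then delete the last character.
Applying both steps to "xzmqqzcwlc": "xqcc", then "xqc".

xqc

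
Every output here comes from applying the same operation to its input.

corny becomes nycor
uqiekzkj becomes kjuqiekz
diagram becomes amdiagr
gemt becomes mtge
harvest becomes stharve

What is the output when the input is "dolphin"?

The rule is to move the last 2 characters to the front (rotate right by 2).
Doing the same to "dolphin": "indolph".

indolph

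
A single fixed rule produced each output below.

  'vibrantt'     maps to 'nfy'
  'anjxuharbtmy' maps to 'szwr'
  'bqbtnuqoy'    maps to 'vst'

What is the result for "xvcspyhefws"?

The pattern: keep one character in every 3, starting at position 2 (positions 2nd, 5th, 8th, ...), then shift every letter 5 places forward in the alphabet (wrapping around).
Starting from "xvcspyhefws": after the first operation, "vpes"; after the second, "aujx".

aujx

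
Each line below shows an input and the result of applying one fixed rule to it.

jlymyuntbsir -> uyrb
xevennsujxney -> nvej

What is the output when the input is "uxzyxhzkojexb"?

hzxo

Each output is the input with this applied: keep one character in every 3, starting at position 3 (positions 3rd, 6th, 9th, ...), then swap each adjacent pair of characters (1↔2, 3↔4, ...).
For "uxzyxhzkojexb", step one produces "zhox"; step two turns that into "hzxo".
(Check on "xevennsujxney": → "vnje" → "nvej" ✓)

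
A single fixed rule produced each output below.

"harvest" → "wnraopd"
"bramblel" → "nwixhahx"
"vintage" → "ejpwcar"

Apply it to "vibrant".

exnwjpr

In each case the input is transformed by: move the first character to the end, then shift every letter 4 places backward in the alphabet (wrapping around).
"vibrant" → "exnwjpr".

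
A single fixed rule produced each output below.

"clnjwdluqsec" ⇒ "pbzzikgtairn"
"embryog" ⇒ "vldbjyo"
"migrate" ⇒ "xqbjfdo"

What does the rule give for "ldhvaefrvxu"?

Rule — shift every letter 3 places backward in the alphabet (wrapping around), then move the last 3 characters to the front (rotate right by 3).
Starting from "ldhvaefrvxu": after the first operation, "iaesxbcosur"; after the second, "suriaesxbco".

suriaesxbco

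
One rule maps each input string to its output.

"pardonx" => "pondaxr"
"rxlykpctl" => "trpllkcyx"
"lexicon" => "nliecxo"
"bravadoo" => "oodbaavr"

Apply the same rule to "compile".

In each case the input is transformed by: sort the characters into reverse alphabetical order, then move the first 2 characters to the end (rotate left by 2).
For "compile", step one produces "pomliec"; step two turns that into "mliecpo".

mliecpo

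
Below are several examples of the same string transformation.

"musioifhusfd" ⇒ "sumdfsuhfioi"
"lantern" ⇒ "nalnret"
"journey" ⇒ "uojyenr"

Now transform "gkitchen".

In each case the input is transformed by: reverse the string, then move the last 3 characters to the front (rotate right by 3).
"gkitchen" → "nehctikg" → "ikgnehct".

ikgnehct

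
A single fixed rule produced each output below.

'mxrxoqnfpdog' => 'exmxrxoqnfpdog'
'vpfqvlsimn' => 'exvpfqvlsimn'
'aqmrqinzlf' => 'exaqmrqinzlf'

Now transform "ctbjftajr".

What's happening: prepend "ex".
Doing the same to "ctbjftajr": "exctbjftajr".

exctbjftajr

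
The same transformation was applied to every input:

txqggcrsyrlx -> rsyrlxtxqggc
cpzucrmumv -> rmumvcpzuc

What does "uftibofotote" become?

What's happening: swap the front and back halves of the string.
"uftibofotote" → "fototeuftibo".

fototeuftibo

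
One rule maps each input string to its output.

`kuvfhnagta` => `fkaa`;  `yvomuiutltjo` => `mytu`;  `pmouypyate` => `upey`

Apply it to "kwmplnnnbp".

The rule is to keep one character in every 3, starting at position 1 (positions 1st, 4th, 7th, ...), then swap each adjacent pair of characters (1↔2, 3↔4, ...).
For "kwmplnnnbp", step one produces "kpnp"; step two turns that into "pkpn".

pkpn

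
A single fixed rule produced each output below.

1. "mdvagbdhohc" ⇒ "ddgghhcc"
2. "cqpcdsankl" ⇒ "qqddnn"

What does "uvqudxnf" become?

vvddff

The pattern: keep one character in every 3, starting at position 2 (positions 2nd, 5th, 8th, ...), then double every character.
"uvqudxnf" → "vdf" → "vvddff".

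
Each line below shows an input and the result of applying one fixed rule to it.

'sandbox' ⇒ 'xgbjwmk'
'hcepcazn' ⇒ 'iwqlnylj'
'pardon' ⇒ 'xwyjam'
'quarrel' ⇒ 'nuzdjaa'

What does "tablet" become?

Each output is the input with this applied: move the last 2 characters to the front (rotate right by 2), then shift every letter 9 places forward in the alphabet (wrapping around).
Working it through for "tablet": intermediate "ettabl", final "nccjku".

nccjku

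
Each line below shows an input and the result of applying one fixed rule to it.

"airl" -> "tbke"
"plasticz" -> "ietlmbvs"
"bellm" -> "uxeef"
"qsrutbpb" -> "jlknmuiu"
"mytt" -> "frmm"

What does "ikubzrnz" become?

What's happening: shift every letter 7 places backward in the alphabet (wrapping around).
"ikubzrnz" → "bdnuskgs".

bdnuskgs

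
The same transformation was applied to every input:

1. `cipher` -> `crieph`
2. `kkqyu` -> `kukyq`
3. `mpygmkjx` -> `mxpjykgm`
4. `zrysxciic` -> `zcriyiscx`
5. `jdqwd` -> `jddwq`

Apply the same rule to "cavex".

cxaev

Rule — take characters alternately from the front and the back (1st, last, 2nd, 2nd-last, ...).
For "cavex" the result is "cxaev".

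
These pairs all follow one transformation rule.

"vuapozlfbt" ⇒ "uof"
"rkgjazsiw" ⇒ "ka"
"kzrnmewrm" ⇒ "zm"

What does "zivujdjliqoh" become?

What's happening: delete the last 2 characters, then keep one character in every 3, starting at position 2 (positions 2nd, 5th, 8th, ...).
Applying both steps to "zivujdjliqoh": "zivujdjliq", then "ijl".
(Check on "kzrnmewrm": → "kzrnmew" → "zm" ✓)

ijl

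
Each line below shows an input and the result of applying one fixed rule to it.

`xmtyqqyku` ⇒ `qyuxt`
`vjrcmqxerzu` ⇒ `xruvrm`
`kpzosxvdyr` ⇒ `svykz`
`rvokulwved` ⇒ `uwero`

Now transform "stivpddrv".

The pattern: keep every other character starting from the first (positions 1st, 3rd, 5th, ...), then move the last 3 characters to the front (rotate right by 3).
On "stivpddrv": the first step gives "sipdv", and the second then gives "pdvsi".

pdvsi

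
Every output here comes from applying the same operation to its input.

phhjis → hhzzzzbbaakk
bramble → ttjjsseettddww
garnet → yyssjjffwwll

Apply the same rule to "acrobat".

ssuujjggttssll

In each case the input is transformed by: double every character, then shift every letter 8 places backward in the alphabet (wrapping around).
"acrobat" → "aaccrroobbaatt" → "ssuujjggttssll".
(Check on "phhjis": → "pphhhhjjiiss" → "hhzzzzbbaakk" ✓)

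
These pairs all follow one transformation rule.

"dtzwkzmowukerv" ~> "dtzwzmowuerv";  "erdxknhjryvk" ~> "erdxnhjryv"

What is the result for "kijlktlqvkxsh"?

ijltlqvxsh

The transformation: remove every "k".
For "kijlktlqvkxsh" the result is "ijltlqvxsh".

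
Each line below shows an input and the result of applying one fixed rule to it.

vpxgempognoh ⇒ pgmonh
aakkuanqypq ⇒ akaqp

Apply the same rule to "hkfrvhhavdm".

Looking at the pairs, the operation is to keep every other character starting from the second (positions 2nd, 4th, 6th, ...).
On "hkfrvhhavdm" that produces "krhad".

krhad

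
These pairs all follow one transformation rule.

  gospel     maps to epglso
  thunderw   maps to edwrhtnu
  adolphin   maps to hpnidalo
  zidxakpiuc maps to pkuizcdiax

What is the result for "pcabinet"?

nitecpba

Rule — swap the front and back halves of the string, then swap each adjacent pair of characters (1↔2, 3↔4, ...).
Applying both steps to "pcabinet": "inetpcab", then "nitecpba".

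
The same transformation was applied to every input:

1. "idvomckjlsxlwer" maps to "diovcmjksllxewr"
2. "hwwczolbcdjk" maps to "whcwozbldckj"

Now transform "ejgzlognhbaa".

The rule is to swap each adjacent pair of characters (1↔2, 3↔4, ...).
Applying that to "ejgzlognhbaa" gives "jezgolngbhaa".

jezgolngbhaa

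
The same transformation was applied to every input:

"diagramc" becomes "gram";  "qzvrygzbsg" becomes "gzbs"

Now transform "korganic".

In each case the input is transformed by: delete the last character, then keep only the last 4 characters.
On "korganic" that produces "gani".
(Check on "qzvrygzbsg": → "qzvrygzbs" → "gzbs" ✓)

gani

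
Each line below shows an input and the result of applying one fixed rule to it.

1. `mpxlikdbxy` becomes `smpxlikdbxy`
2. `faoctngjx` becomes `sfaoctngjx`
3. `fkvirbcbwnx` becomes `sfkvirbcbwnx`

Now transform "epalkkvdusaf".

sepalkkvdusaf

In each case the input is transformed by: prepend "s".
Applying that to "epalkkvdusaf" gives "sepalkkvdusaf".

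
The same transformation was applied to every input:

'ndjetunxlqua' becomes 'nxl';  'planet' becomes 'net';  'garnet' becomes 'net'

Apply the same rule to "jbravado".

vad

Each output is the input with this applied: swap the front and back halves of the string, then keep only the first 3 characters.
On "jbravado": the first step gives "vadojbra", and the second then gives "vad".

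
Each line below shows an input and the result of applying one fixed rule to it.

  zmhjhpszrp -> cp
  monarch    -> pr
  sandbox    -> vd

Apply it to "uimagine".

The pattern: shift every letter 3 places forward in the alphabet (wrapping around), then keep only the first 2 characters.
Starting from "uimagine": after the first operation, "xlpdjlqh"; after the second, "xl".
(Check on "sandbox": → "vdqgera" → "vd" ✓)

xl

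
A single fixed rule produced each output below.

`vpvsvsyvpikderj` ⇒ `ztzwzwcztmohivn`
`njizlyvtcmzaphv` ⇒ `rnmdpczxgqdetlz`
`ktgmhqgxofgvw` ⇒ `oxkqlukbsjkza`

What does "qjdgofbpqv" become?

unhksjftuz

The pattern: shift every letter 4 places forward in the alphabet (wrapping around).
Applying that to "qjdgofbpqv" gives "unhksjftuz".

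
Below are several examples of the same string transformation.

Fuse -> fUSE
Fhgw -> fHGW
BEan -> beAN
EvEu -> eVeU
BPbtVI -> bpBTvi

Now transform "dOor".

DoOR

What's happening: flip the case of every letter.
So "dOor" becomes "DoOR".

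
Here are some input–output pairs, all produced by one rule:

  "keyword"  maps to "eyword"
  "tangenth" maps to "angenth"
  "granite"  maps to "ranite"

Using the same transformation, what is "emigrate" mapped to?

Rule — delete the first character.
Applying that to "emigrate" gives "migrate".

migrate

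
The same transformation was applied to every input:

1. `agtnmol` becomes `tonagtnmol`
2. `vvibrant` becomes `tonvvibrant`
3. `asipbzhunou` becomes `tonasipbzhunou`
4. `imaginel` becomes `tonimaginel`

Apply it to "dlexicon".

tondlexicon

What's happening: prepend "ton".
On "dlexicon" that produces "tondlexicon".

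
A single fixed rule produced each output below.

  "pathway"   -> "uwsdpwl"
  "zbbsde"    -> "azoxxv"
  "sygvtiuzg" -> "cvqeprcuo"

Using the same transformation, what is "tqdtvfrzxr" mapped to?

Rule — reverse the string, then shift every letter 4 places backward in the alphabet (wrapping around).
Applying that to "tqdtvfrzxr" gives "ntvnbrpzmp".

ntvnbrpzmp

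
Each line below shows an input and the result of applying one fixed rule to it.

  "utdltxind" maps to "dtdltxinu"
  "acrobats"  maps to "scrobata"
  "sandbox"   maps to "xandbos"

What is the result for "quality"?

yualitq

The pattern: swap the first and last characters.
Applying that to "quality" gives "yualitq".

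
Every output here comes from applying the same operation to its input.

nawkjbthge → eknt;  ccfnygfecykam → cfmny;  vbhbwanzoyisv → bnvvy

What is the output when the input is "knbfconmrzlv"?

fknz

Rule — keep one character in every 3, starting at position 1 (positions 1st, 4th, 7th, ...), then sort the characters into alphabetical order.
Applying both steps to "knbfconmrzlv": "kfnz", then "fknz".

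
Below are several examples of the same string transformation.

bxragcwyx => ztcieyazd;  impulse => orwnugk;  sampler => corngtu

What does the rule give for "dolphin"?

qnrjkpf

Rule — shift every letter 2 places forward in the alphabet (wrapping around), then move the first character to the end.
"dolphin" → "fqnrjkp" → "qnrjkpf".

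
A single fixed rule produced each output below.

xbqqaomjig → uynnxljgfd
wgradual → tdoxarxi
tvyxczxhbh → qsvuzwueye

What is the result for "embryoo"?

The transformation: shift every letter 3 places backward in the alphabet (wrapping around).
Applying that to "embryoo" gives "bjyovll".

bjyovll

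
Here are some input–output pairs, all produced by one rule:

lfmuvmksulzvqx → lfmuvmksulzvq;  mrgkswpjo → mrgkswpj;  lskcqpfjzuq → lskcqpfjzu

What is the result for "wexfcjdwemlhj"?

wexfcjdwemlh

What's happening: delete the last character.
On "wexfcjdwemlhj" that produces "wexfcjdwemlh".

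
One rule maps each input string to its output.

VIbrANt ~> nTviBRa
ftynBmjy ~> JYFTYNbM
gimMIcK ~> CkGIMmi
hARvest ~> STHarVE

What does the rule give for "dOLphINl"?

nLDolPHi

The rule is to move the last 2 characters to the front (rotate right by 2), then flip the case of every letter.
Applying both steps to "dOLphINl": "NldOLphI", then "nLDolPHi".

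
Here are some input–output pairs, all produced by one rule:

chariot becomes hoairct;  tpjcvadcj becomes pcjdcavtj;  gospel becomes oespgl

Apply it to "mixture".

The pattern: take characters alternately from the front and the back (1st, last, 2nd, 2nd-last, ...), then move the first 2 characters to the end (rotate left by 2).
Starting from "mixture": after the first operation, "meirxut"; after the second, "irxutme".

irxutme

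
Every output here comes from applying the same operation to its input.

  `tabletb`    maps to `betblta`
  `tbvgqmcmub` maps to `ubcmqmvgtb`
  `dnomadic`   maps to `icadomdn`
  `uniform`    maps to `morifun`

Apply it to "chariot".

tioarch

What's happening: swap each adjacent pair of characters (1↔2, 3↔4, ...), then reverse the string.
"chariot" → "hcraoit" → "tioarch".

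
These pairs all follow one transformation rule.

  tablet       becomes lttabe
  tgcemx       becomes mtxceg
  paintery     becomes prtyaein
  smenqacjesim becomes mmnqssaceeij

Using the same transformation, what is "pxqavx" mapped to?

Rule — sort the characters into alphabetical order, then swap the front and back halves of the string.
Starting from "pxqavx": after the first operation, "apqvxx"; after the second, "vxxapq".

vxxapq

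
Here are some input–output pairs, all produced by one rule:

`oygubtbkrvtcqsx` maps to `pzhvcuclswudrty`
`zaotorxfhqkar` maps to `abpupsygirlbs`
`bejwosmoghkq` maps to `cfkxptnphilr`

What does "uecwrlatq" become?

Looking at the pairs, the operation is to shift every letter 1 place forward in the alphabet (wrapping around).
So "uecwrlatq" becomes "vfdxsmbur".

vfdxsmbur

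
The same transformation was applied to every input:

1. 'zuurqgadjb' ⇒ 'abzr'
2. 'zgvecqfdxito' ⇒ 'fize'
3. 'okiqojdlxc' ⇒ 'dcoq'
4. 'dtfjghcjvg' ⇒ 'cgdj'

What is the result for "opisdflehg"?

lgos

Looking at the pairs, the operation is to keep one character in every 3, starting at position 1 (positions 1st, 4th, 7th, ...), then move the first 2 characters to the end (rotate left by 2).
On "opisdflehg": the first step gives "oslg", and the second then gives "lgos".
(Check on "okiqojdlxc": → "oqdc" → "dcoq" ✓)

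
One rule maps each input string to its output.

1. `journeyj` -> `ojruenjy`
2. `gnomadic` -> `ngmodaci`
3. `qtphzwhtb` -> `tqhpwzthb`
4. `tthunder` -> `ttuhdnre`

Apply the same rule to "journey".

Rule — swap each adjacent pair of characters (1↔2, 3↔4, ...).
Doing the same to "journey": "ojrueny".

ojrueny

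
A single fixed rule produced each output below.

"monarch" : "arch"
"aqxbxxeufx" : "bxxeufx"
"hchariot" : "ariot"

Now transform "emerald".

The transformation: delete the first 3 characters.
For "emerald" the result is "rald".

rald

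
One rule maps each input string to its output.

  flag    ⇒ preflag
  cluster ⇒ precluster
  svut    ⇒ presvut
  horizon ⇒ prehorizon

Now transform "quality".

prequality

Looking at the pairs, the operation is to prepend "pre".
"quality" → "prequality".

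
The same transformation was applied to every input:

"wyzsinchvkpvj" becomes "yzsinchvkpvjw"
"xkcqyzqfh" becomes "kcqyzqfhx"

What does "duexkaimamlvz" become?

The transformation: move the first character to the end.
"duexkaimamlvz" → "uexkaimamlvzd".

uexkaimamlvzd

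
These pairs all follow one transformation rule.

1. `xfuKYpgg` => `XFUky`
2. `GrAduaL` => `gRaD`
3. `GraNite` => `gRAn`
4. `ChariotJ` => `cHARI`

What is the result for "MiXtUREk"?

The pattern: flip the case of every letter, then delete the last 3 characters.
For "MiXtUREk", step one produces "mIxTureK"; step two turns that into "mIxTu".
(Check on "GrAduaL": → "gRaDUAl" → "gRaD" ✓)

mIxTu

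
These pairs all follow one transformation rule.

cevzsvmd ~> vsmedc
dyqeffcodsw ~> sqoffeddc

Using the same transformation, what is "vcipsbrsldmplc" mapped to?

What's happening: sort the characters into reverse alphabetical order, then delete the first 2 characters.
For "vcipsbrsldmplc", step one produces "vssrppmllidccb"; step two turns that into "srppmllidccb".

srppmllidccb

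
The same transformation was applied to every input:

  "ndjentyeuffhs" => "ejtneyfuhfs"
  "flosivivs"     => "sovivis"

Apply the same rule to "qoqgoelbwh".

gqeoblhw

The transformation: swap each adjacent pair of characters (1↔2, 3↔4, ...), then delete the first 2 characters.
Working it through for "qoqgoelbwh": intermediate "oqgqeoblhw", final "gqeoblhw".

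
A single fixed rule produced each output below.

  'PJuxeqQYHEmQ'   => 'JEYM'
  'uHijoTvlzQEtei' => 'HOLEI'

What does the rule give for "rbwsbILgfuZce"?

In each case the input is transformed by: keep one character in every 3, starting at position 2 (positions 2nd, 5th, 8th, ...), then convert every letter to uppercase.
Starting from "rbwsbILgfuZce": after the first operation, "bbgZ"; after the second, "BBGZ".

BBGZ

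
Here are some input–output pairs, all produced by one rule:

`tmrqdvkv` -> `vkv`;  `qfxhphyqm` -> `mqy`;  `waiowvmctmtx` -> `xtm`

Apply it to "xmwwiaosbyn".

nyb

Each output is the input with this applied: reverse the string, then keep only the first 3 characters.
For "xmwwiaosbyn", step one produces "nybsoaiwwmx"; step two turns that into "nyb".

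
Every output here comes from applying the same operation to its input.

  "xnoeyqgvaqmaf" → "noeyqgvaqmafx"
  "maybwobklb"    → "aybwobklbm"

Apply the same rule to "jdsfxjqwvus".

Each output is the input with this applied: move the first character to the end.
"jdsfxjqwvus" → "dsfxjqwvusj".

dsfxjqwvusj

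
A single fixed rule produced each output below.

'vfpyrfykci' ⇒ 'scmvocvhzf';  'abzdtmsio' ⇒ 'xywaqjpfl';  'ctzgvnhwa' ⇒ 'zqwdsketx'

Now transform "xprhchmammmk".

Each output is the input with this applied: shift every letter 3 places backward in the alphabet (wrapping around).
"xprhchmammmk" → "umoezejxjjjh".

umoezejxjjjh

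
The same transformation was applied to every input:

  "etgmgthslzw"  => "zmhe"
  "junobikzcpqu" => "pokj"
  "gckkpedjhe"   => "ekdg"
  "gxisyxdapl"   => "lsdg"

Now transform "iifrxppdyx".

What's happening: keep one character in every 3, starting at position 1 (positions 1st, 4th, 7th, ...), then swap the first and last characters.
Applying both steps to "iifrxppdyx": "irpx", then "xrpi".

xrpi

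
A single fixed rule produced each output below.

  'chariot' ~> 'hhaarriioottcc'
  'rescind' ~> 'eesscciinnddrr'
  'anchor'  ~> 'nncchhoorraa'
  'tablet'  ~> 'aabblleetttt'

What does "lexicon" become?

eexxiiccoonnll

The pattern: double every character, then move the first 2 characters to the end (rotate left by 2).
Working it through for "lexicon": intermediate "lleexxiiccoonn", final "eexxiiccoonnll".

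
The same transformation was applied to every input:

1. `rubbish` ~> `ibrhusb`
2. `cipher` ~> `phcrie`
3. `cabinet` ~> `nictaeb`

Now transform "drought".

Each output is the input with this applied: take characters alternately from the front and the back (1st, last, 2nd, 2nd-last, ...), then move the last 2 characters to the front (rotate right by 2).
Applying both steps to "drought": "dtrhogu", then "gudtrho".

gudtrho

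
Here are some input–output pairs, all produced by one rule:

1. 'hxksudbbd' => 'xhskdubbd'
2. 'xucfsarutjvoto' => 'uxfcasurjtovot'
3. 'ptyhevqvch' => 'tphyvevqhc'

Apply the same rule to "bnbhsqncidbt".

nbhbqscnditb

Rule — swap each adjacent pair of characters (1↔2, 3↔4, ...).
Doing the same to "bnbhsqncidbt": "nbhbqscnditb".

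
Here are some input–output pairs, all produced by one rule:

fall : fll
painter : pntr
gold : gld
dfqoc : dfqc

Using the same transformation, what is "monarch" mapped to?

mnrch

Each output is the input with this applied: remove every vowel.
Doing the same to "monarch": "mnrch".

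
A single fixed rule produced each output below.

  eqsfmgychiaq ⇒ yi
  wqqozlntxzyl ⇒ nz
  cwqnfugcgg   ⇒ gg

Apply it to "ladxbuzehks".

The pattern: keep one character in every 3, starting at position 1 (positions 1st, 4th, 7th, ...), then delete the first 2 characters.
For "ladxbuzehks", step one produces "lxzk"; step two turns that into "zk".

zk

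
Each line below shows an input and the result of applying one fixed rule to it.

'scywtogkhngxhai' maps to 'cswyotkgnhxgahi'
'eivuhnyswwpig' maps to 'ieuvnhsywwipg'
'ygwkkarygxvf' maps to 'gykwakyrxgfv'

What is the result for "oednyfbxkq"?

eondfyxbqk

The pattern: swap each adjacent pair of characters (1↔2, 3↔4, ...).
For "oednyfbxkq" the result is "eondfyxbqk".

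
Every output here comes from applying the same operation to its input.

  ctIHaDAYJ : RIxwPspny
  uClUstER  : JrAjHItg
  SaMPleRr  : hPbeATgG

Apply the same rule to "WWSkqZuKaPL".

llhZFoJzPea

The pattern: shift every letter 11 places backward in the alphabet (wrapping around), then flip the case of every letter.
Starting from "WWSkqZuKaPL": after the first operation, "LLHzfOjZpEA"; after the second, "llhZFoJzPea".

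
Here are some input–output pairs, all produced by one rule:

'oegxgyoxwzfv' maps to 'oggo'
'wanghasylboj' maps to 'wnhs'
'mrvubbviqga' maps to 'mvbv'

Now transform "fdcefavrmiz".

Looking at the pairs, the operation is to keep every other character starting from the first (positions 1st, 3rd, 5th, ...), then keep only the first 4 characters.
Applying both steps to "fdcefavrmiz": "fcfvmz", then "fcfv".
(Check on "wanghasylboj": → "wnhslo" → "wnhs" ✓)

fcfv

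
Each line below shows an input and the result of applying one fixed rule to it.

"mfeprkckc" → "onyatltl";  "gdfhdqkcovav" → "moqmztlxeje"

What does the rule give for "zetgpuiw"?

Rule — shift every letter 9 places forward in the alphabet (wrapping around), then delete the first character.
For "zetgpuiw", step one produces "incpydrf"; step two turns that into "ncpydrf".
(Check on "mfeprkckc": → "vonyatltl" → "onyatltl" ✓)

ncpydrf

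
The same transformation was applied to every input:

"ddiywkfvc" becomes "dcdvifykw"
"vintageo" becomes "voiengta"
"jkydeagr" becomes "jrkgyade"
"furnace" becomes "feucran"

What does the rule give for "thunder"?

Rule — take characters alternately from the front and the back (1st, last, 2nd, 2nd-last, ...).
Doing the same to "thunder": "trheudn".

trheudn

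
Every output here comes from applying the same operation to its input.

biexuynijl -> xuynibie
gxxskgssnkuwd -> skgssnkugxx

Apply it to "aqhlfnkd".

lfnaqh

Looking at the pairs, the operation is to delete the last 2 characters, then move the first 3 characters to the end (rotate left by 3).
Working it through for "aqhlfnkd": intermediate "aqhlfn", final "lfnaqh".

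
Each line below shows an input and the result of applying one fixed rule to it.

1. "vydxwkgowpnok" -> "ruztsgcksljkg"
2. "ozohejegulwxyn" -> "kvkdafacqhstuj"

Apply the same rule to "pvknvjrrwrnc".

lrgjrfnnsnjy

Looking at the pairs, the operation is to shift every letter 4 places backward in the alphabet (wrapping around).
So "pvknvjrrwrnc" becomes "lrgjrfnnsnjy".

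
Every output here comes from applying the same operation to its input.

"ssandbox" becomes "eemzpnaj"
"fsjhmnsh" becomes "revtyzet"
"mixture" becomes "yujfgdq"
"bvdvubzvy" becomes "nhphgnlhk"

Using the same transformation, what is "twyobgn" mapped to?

fikansz

The rule is to shift every letter 12 places forward in the alphabet (wrapping around).
So "twyobgn" becomes "fikansz".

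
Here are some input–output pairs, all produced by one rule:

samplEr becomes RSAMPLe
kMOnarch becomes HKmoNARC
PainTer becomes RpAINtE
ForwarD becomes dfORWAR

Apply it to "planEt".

TPLANe

Looking at the pairs, the operation is to flip the case of every letter, then move the last character to the front.
On "planEt": the first step gives "PLANeT", and the second then gives "TPLANe".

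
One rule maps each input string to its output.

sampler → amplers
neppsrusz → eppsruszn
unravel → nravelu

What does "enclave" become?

Rule — move the first character to the end.
Doing the same to "enclave": "nclavee".

nclavee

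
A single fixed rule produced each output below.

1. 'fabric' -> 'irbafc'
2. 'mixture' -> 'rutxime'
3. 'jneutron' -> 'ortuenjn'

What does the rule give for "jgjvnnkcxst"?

What's happening: reverse the string, then move the first character to the end.
Working it through for "jgjvnnkcxst": intermediate "tsxcknnvjgj", final "sxcknnvjgjt".

sxcknnvjgjt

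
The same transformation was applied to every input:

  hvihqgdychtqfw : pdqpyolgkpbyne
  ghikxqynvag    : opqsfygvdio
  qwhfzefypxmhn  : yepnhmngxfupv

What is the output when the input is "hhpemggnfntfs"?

The pattern: shift every letter 8 places forward in the alphabet (wrapping around).
On "hhpemggnfntfs" that produces "ppxmuoovnvbna".

ppxmuoovnvbna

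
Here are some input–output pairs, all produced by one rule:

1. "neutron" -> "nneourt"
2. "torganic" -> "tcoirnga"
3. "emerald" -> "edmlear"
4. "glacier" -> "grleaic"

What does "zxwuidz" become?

zzxdwiu

The rule is to take characters alternately from the front and the back (1st, last, 2nd, 2nd-last, ...).
Doing the same to "zxwuidz": "zzxdwiu".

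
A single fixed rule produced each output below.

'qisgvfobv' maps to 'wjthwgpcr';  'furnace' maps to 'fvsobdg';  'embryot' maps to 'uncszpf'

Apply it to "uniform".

Rule — shift every letter 1 place forward in the alphabet (wrapping around), then swap the first and last characters.
"uniform" → "nojgpsv".

nojgpsv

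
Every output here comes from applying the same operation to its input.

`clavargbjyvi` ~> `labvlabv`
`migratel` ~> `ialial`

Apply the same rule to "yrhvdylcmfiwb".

rdcirdci

In each case the input is transformed by: keep one character in every 3, starting at position 2 (positions 2nd, 5th, 8th, ...), then write the whole string twice.
Working it through for "yrhvdylcmfiwb": intermediate "rdci", final "rdcirdci".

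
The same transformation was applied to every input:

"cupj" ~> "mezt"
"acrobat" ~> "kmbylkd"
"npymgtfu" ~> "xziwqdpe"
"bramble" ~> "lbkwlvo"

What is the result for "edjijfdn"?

In each case the input is transformed by: shift every letter 10 places forward in the alphabet (wrapping around).
"edjijfdn" → "ontstpnx".

ontstpnx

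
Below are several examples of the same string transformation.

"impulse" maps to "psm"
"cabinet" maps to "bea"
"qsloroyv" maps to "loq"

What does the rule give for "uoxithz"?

The rule is to move the first 2 characters to the end (rotate left by 2), then keep one character in every 3, starting at position 1 (positions 1st, 4th, 7th, ...).
For "uoxithz", step one produces "xithzuo"; step two turns that into "xho".

xho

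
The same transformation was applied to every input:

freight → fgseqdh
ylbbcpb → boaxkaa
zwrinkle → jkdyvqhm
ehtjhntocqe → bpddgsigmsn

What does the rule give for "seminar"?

In each case the input is transformed by: shift every letter 1 place backward in the alphabet (wrapping around), then move the last 3 characters to the front (rotate right by 3).
For "seminar", step one produces "rdlhmzq"; step two turns that into "mzqrdlh".

mzqrdlh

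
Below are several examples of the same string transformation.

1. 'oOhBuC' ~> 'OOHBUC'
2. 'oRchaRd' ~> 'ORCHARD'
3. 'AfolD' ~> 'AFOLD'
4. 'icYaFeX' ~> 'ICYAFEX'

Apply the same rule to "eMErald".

The pattern: convert every letter to uppercase.
So "eMErald" becomes "EMERALD".

EMERALD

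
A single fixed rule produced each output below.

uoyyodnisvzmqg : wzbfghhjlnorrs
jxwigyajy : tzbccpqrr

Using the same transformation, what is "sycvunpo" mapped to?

vghilnor

Rule — sort the characters into alphabetical order, then shift every letter 7 places backward in the alphabet (wrapping around).
For "sycvunpo", step one produces "cnopsuvy"; step two turns that into "vghilnor".
(Check on "uoyyodnisvzmqg": → "dgimnooqsuvyyz" → "wzbfghhjlnorrs" ✓)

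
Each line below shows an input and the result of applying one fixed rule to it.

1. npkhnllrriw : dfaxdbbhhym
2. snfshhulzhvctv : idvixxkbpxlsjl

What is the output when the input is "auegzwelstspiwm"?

qkuwpmubijifymc

The pattern: shift every letter 10 places backward in the alphabet (wrapping around).
"auegzwelstspiwm" → "qkuwpmubijifymc".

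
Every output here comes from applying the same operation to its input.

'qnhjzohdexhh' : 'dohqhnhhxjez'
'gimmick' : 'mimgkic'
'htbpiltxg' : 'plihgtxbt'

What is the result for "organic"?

Rule — take characters alternately from the front and the back (1st, last, 2nd, 2nd-last, ...), then move the last 3 characters to the front (rotate right by 3).
Doing the same to "organic": "gnaocri".

gnaocri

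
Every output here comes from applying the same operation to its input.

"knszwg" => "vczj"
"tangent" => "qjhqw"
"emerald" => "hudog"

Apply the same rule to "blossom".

The rule is to delete the first 2 characters, then shift every letter 3 places forward in the alphabet (wrapping around).
"blossom" → "ossom" → "rvvrp".

rvvrp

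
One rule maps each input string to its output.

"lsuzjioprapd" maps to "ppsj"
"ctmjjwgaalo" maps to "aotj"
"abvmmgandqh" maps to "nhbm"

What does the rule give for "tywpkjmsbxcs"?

Rule — keep one character in every 3, starting at position 2 (positions 2nd, 5th, 8th, ...), then move the first 2 characters to the end (rotate left by 2).
"tywpkjmsbxcs" → "yksc" → "scyk".

scyk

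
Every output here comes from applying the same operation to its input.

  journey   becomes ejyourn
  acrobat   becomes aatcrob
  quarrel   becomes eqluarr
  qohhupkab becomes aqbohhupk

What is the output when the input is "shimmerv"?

rsvhimme

The transformation: swap the first and last characters, then move the last 2 characters to the front (rotate right by 2).
Working it through for "shimmerv": intermediate "vhimmers", final "rsvhimme".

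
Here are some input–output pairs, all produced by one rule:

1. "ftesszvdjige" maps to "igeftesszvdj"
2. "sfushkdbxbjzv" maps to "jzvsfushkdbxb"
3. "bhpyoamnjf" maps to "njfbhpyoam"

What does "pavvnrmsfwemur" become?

murpavvnrmsfwe

The pattern: move the last 3 characters to the front (rotate right by 3).
"pavvnrmsfwemur" → "murpavvnrmsfwe".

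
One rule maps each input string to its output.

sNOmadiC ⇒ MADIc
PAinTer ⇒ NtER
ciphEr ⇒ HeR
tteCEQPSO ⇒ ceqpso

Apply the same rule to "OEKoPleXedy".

OpLExEDY

Rule — flip the case of every letter, then delete the first 3 characters.
"OEKoPleXedy" → "oekOpLExEDY" → "OpLExEDY".
(Check on "tteCEQPSO": → "TTEceqpso" → "ceqpso" ✓)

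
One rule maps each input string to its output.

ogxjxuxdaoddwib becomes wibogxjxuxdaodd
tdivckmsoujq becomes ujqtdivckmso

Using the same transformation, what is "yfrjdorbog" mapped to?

bogyfrjdor

Looking at the pairs, the operation is to move the last 3 characters to the front (rotate right by 3).
Applying that to "yfrjdorbog" gives "bogyfrjdor".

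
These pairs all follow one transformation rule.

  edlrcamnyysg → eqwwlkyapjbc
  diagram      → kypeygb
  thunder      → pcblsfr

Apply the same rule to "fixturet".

rcpsrvgd

The pattern: reverse the string, then shift every letter 2 places backward in the alphabet (wrapping around).
For "fixturet", step one produces "terutxif"; step two turns that into "rcpsrvgd".
(Check on "edlrcamnyysg": → "gsyynmacrlde" → "eqwwlkyapjbc" ✓)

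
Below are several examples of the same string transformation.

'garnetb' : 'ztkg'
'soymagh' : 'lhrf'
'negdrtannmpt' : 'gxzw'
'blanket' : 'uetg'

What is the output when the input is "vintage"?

obgm

The transformation: shift every letter 7 places backward in the alphabet (wrapping around), then keep only the first 4 characters.
"vintage" → "obgmtzx" → "obgm".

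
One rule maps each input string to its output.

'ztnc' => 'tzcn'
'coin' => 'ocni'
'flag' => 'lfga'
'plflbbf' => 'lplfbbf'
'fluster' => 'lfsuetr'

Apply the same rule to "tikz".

itzk

The transformation: swap each adjacent pair of characters (1↔2, 3↔4, ...).
For "tikz" the result is "itzk".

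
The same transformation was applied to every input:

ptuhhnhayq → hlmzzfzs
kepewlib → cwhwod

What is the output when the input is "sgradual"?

kyjsvm

Looking at the pairs, the operation is to delete the last 2 characters, then shift every letter 8 places backward in the alphabet (wrapping around).
On "sgradual": the first step gives "sgradu", and the second then gives "kyjsvm".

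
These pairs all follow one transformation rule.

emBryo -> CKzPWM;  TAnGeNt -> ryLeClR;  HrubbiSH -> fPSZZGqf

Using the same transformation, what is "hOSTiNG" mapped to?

Each output is the input with this applied: flip the case of every letter, then shift every letter 2 places backward in the alphabet (wrapping around).
For "hOSTiNG" the result is "FmqrGle".
(Check on "TAnGeNt": → "taNgEnT" → "ryLeClR" ✓)

FmqrGle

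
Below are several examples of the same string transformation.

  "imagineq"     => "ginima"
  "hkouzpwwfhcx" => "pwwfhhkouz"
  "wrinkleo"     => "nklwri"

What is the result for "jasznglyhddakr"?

The pattern: delete the last 2 characters, then swap the front and back halves of the string.
For "jasznglyhddakr", step one produces "jasznglyhdda"; step two turns that into "lyhddajaszng".
(Check on "imagineq": → "imagin" → "ginima" ✓)

lyhddajaszng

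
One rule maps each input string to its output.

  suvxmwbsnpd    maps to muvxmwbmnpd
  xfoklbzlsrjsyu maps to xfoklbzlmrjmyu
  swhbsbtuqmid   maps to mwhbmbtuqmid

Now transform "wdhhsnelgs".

In each case the input is transformed by: replace every "s" with "m".
On "wdhhsnelgs" that produces "wdhhmnelgm".

wdhhmnelgm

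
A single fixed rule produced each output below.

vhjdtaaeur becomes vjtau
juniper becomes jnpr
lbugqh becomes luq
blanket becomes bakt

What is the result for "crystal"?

The transformation: keep every other character starting from the first (positions 1st, 3rd, 5th, ...).
So "crystal" becomes "cytl".

cytl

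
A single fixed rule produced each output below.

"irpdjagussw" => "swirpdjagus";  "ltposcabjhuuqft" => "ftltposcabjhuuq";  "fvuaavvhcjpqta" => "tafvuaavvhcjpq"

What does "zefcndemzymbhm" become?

The rule is to move the last 2 characters to the front (rotate right by 2).
So "zefcndemzymbhm" becomes "hmzefcndemzymb".

hmzefcndemzymb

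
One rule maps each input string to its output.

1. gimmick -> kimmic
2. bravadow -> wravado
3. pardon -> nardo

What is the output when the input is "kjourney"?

yjourne

Each output is the input with this applied: swap the first and last characters, then delete the last character.
"kjourney" → "yjournek" → "yjourne".
(Check on "bravadow": → "wravadob" → "wravado" ✓)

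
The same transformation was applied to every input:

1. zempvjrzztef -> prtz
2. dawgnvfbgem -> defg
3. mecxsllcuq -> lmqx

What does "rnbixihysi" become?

hiir

What's happening: keep one character in every 3, starting at position 1 (positions 1st, 4th, 7th, ...), then sort the characters into alphabetical order.
Starting from "rnbixihysi": after the first operation, "rihi"; after the second, "hiir".
(Check on "zempvjrzztef": → "zprt" → "prtz" ✓)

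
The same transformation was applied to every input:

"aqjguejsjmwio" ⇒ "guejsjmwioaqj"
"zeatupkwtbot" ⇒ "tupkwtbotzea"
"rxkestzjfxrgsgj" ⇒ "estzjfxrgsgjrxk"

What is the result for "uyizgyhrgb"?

zgyhrgbuyi

The pattern: move the first 3 characters to the end (rotate left by 3).
Doing the same to "uyizgyhrgb": "zgyhrgbuyi".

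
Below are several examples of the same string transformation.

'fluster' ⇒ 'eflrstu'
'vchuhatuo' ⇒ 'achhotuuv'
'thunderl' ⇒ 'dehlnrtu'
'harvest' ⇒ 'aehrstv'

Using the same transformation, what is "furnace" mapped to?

acefnru

Looking at the pairs, the operation is to sort the characters into alphabetical order.
Doing the same to "furnace": "acefnru".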